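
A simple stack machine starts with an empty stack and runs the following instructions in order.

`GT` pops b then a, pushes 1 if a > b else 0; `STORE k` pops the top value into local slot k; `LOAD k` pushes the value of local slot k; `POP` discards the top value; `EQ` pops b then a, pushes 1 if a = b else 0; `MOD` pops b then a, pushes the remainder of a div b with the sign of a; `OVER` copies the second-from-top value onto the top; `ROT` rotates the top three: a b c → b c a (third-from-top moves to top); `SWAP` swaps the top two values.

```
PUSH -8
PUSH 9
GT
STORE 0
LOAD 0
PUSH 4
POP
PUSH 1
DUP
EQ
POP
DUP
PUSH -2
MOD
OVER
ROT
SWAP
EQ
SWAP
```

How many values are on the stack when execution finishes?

2

PUSH -8 → [-8]
PUSH 9  → [-8, 9]
GT      → [0]
STORE 0 → []
LOAD 0  → [0]
PUSH 4  → [0, 4]
POP     → [0]
PUSH 1  → [0, 1]
DUP     → [0, 1, 1]
EQ      → [0, 1]
POP     → [0]
DUP     → [0, 0]
PUSH -2 → [0, 0, -2]
MOD     → [0, 0]
OVER    → [0, 0, 0]
ROT     → [0, 0, 0]
SWAP    → [0, 0, 0]
EQ      → [0, 1]
SWAP    → [1, 0]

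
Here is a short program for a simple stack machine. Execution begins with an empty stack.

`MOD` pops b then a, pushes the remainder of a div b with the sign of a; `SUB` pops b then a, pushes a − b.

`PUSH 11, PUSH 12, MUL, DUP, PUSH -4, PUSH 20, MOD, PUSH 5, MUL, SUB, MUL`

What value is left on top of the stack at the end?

20064

PUSH 11 → 11
PUSH 12 → 11 12
MUL     → 132
DUP     → 132 132
PUSH -4 → 132 132 -4
PUSH 20 → 132 132 -4 20
MOD     → 132 132 -4
PUSH 5  → 132 132 -4 5
MUL     → 132 132 -20
SUB     → 132 152
MUL     → 20064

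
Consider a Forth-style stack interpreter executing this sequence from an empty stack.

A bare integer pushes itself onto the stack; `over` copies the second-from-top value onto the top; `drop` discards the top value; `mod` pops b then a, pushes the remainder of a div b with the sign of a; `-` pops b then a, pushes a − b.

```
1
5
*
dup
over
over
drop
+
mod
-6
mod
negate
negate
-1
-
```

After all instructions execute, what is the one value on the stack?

1      : [1]
5      : [1, 5]
*      : [5]
dup    : [5, 5]
over   : [5, 5, 5]
over   : [5, 5, 5, 5]
drop   : [5, 5, 5]
+      : [5, 10]
mod    : [5]
-6     : [5, -6]
mod    : [5]
negate : [-5]
negate : [5]
-1     : [5, -1]
-      : [6]

6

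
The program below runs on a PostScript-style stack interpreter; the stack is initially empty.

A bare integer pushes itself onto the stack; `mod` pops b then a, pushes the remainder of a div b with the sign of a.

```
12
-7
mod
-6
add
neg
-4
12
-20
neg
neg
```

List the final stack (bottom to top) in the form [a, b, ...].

12   [12]
-7   [12, -7]
mod  [5]
-6   [5, -6]
add  [-1]
neg  [1]
-4   [1, -4]
12   [1, -4, 12]
-20  [1, -4, 12, -20]
neg  [1, -4, 12, 20]
neg  [1, -4, 12, -20]

[1, -4, 12, -20]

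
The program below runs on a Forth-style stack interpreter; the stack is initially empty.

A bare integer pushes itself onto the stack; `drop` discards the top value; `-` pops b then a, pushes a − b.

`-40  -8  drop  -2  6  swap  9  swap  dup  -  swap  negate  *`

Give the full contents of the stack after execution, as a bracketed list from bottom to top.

[-40, 6, 0]

-40    → -40
-8     → -40 -8
drop   → -40
-2     → -40 -2
6      → -40 -2 6
swap   → -40 6 -2
9      → -40 6 -2 9
swap   → -40 6 9 -2
dup    → -40 6 9 -2 -2
-      → -40 6 9 0
swap   → -40 6 0 9
negate → -40 6 0 -9
*      → -40 6 0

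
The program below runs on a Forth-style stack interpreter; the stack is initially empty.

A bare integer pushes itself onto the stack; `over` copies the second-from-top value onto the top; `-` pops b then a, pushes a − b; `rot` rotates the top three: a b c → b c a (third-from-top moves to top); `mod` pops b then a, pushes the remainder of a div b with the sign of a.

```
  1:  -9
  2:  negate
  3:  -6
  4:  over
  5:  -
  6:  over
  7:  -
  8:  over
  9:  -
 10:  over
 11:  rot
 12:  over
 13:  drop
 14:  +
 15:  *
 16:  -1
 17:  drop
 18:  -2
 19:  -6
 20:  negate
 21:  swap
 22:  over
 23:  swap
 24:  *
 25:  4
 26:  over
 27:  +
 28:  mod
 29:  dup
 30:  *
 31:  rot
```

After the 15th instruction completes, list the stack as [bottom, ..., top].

-9      -9
negate  9
-6      9 -6
over    9 -6 9
-       9 -15
over    9 -15 9
-       9 -24
over    9 -24 9
-       9 -33
over    9 -33 9
rot     -33 9 9
over    -33 9 9 9
drop    -33 9 9
+       -33 18
*       -594

[-594]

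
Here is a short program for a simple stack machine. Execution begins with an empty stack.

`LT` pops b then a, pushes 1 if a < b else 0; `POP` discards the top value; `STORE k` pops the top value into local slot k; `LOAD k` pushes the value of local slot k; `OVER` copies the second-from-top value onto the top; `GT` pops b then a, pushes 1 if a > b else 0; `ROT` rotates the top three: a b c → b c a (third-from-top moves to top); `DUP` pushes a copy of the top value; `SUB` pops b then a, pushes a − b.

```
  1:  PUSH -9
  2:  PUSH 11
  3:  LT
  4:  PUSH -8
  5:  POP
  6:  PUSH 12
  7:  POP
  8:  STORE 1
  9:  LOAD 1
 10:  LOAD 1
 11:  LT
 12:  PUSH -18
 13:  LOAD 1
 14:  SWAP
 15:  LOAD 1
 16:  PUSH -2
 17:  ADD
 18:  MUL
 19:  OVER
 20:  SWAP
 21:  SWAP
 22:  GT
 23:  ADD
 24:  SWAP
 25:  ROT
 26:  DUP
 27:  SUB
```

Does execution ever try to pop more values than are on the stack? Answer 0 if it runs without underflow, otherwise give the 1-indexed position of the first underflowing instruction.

25

PUSH -9   [-9]
PUSH 11   [-9, 11]
LT        [1]
PUSH -8   [1, -8]
POP       [1]
PUSH 12   [1, 12]
POP       [1]
STORE 1   []
LOAD 1    [1]
LOAD 1    [1, 1]
LT        [0]
PUSH -18  [0, -18]
LOAD 1    [0, -18, 1]
SWAP      [0, 1, -18]
LOAD 1    [0, 1, -18, 1]
PUSH -2   [0, 1, -18, 1, -2]
ADD       [0, 1, -18, -1]
MUL       [0, 1, 18]
OVER      [0, 1, 18, 1]
SWAP      [0, 1, 1, 18]
SWAP      [0, 1, 18, 1]
GT        [0, 1, 1]
ADD       [0, 2]
SWAP      [2, 0]
ROT  — needs 3 operands, stack has 2 → underflow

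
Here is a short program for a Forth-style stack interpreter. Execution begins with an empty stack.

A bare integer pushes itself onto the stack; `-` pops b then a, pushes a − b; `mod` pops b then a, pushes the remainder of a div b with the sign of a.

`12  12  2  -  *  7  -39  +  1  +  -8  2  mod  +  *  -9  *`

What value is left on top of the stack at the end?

33480

12  : 12
12  : 12 12
2   : 12 12 2
-   : 12 10
*   : 120
7   : 120 7
-39 : 120 7 -39
+   : 120 -32
1   : 120 -32 1
+   : 120 -31
-8  : 120 -31 -8
2   : 120 -31 -8 2
mod : 120 -31 0
+   : 120 -31
*   : -3720
-9  : -3720 -9
*   : 33480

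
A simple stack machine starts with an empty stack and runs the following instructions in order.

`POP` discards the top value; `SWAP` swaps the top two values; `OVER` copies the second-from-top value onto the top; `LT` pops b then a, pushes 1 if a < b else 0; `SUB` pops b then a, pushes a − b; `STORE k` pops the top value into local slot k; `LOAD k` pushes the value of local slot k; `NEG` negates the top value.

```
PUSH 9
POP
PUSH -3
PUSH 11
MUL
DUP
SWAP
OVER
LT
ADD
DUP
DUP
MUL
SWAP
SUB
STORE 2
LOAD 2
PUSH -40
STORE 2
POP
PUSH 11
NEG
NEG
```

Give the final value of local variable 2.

-40

PUSH 9    9
POP       (empty)
PUSH -3   -3
PUSH 11   -3 11
MUL       -33
DUP       -33 -33
SWAP      -33 -33
OVER      -33 -33 -33
LT        -33 0
ADD       -33
DUP       -33 -33
DUP       -33 -33 -33
MUL       -33 1089
SWAP      1089 -33
SUB       1122
STORE 2   (empty)
LOAD 2    1122
PUSH -40  1122 -40
STORE 2   1122
POP       (empty)
PUSH 11   11
NEG       -11
NEG       11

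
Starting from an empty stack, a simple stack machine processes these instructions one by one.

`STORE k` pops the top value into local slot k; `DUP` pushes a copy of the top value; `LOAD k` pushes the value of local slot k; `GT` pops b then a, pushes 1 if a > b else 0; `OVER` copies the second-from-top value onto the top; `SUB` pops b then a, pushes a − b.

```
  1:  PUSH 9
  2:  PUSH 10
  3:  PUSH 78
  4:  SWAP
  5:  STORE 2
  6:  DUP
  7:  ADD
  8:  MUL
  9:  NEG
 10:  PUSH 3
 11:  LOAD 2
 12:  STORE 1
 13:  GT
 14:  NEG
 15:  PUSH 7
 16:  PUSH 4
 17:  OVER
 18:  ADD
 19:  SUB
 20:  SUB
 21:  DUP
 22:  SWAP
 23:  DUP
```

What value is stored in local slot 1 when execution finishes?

10

PUSH 9  : 9
PUSH 10 : 9 10
PUSH 78 : 9 10 78
SWAP    : 9 78 10
STORE 2 : 9 78
DUP     : 9 78 78
ADD     : 9 156
MUL     : 1404
NEG     : -1404
PUSH 3  : -1404 3
LOAD 2  : -1404 3 10
STORE 1 : -1404 3
GT      : 0
NEG     : 0
PUSH 7  : 0 7
PUSH 4  : 0 7 4
OVER    : 0 7 4 7
ADD     : 0 7 11
SUB     : 0 -4
SUB     : 4
DUP     : 4 4
SWAP    : 4 4
DUP     : 4 4 4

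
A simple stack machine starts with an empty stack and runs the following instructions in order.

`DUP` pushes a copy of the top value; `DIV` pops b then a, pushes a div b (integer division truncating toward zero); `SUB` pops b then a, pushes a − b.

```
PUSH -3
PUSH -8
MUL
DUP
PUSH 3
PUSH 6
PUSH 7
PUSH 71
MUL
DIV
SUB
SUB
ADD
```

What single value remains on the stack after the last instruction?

PUSH -3 → -3
PUSH -8 → -3 -8
MUL     → 24
DUP     → 24 24
PUSH 3  → 24 24 3
PUSH 6  → 24 24 3 6
PUSH 7  → 24 24 3 6 7
PUSH 71 → 24 24 3 6 7 71
MUL     → 24 24 3 6 497
DIV     → 24 24 3 0
SUB     → 24 24 3
SUB     → 24 21
ADD     → 45

45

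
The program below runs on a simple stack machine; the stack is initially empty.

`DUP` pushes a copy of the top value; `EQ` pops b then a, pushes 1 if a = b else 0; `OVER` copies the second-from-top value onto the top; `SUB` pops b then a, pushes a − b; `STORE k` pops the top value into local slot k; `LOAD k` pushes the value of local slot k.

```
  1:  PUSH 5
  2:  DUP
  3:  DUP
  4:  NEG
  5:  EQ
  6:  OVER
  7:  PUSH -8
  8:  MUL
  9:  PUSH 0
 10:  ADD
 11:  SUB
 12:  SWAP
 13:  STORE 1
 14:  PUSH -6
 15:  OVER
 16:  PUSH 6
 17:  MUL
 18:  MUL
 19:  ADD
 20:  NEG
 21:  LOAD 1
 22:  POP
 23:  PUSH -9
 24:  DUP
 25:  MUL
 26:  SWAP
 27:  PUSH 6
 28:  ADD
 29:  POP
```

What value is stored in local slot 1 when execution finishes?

5

PUSH 5   [5]
DUP      [5, 5]
DUP      [5, 5, 5]
NEG      [5, 5, -5]
EQ       [5, 0]
OVER     [5, 0, 5]
PUSH -8  [5, 0, 5, -8]
MUL      [5, 0, -40]
PUSH 0   [5, 0, -40, 0]
ADD      [5, 0, -40]
SUB      [5, 40]
SWAP     [40, 5]
STORE 1  [40]
PUSH -6  [40, -6]
OVER     [40, -6, 40]
PUSH 6   [40, -6, 40, 6]
MUL      [40, -6, 240]
MUL      [40, -1440]
ADD      [-1400]
NEG      [1400]
LOAD 1   [1400, 5]
POP      [1400]
PUSH -9  [1400, -9]
DUP      [1400, -9, -9]
MUL      [1400, 81]
SWAP     [81, 1400]
PUSH 6   [81, 1400, 6]
ADD      [81, 1406]
POP      [81]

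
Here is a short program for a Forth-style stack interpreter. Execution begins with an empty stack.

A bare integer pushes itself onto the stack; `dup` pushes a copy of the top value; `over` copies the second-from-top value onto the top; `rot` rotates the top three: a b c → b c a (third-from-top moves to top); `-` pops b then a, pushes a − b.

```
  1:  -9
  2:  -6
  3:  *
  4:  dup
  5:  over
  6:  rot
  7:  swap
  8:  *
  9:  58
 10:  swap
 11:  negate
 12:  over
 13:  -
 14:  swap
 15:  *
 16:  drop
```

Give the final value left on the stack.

54

-9     -> -9
-6     -> -9 -6
*      -> 54
dup    -> 54 54
over   -> 54 54 54
rot    -> 54 54 54
swap   -> 54 54 54
*      -> 54 2916
58     -> 54 2916 58
swap   -> 54 58 2916
negate -> 54 58 -2916
over   -> 54 58 -2916 58
-      -> 54 58 -2974
swap   -> 54 -2974 58
*      -> 54 -172492
drop   -> 54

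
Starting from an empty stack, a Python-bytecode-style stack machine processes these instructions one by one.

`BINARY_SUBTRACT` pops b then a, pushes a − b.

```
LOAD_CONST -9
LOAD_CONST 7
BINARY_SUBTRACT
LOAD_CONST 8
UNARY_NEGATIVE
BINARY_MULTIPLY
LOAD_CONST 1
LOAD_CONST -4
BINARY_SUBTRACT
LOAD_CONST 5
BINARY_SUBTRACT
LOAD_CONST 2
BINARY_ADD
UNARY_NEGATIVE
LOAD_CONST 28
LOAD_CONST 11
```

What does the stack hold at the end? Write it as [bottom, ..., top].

LOAD_CONST -9    [-9]
LOAD_CONST 7     [-9, 7]
BINARY_SUBTRACT  [-16]
LOAD_CONST 8     [-16, 8]
UNARY_NEGATIVE   [-16, -8]
BINARY_MULTIPLY  [128]
LOAD_CONST 1     [128, 1]
LOAD_CONST -4    [128, 1, -4]
BINARY_SUBTRACT  [128, 5]
LOAD_CONST 5     [128, 5, 5]
BINARY_SUBTRACT  [128, 0]
LOAD_CONST 2     [128, 0, 2]
BINARY_ADD       [128, 2]
UNARY_NEGATIVE   [128, -2]
LOAD_CONST 28    [128, -2, 28]
LOAD_CONST 11    [128, -2, 28, 11]

[128, -2, 28, 11]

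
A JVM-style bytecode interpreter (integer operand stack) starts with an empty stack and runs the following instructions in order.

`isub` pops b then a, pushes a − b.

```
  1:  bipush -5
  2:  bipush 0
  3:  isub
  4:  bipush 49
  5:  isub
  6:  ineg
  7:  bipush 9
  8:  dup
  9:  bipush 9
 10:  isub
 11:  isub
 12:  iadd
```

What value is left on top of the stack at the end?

bipush -5  [-5]
bipush 0   [-5, 0]
isub       [-5]
bipush 49  [-5, 49]
isub       [-54]
ineg       [54]
bipush 9   [54, 9]
dup        [54, 9, 9]
bipush 9   [54, 9, 9, 9]
isub       [54, 9, 0]
isub       [54, 9]
iadd       [63]

63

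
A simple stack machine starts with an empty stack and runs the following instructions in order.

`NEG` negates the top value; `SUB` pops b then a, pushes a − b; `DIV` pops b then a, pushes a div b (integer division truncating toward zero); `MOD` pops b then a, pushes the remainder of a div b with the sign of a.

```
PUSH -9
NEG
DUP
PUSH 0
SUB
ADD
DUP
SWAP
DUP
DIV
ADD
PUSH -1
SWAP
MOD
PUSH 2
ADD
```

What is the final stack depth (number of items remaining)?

PUSH -9 -> -9
NEG     -> 9
DUP     -> 9 9
PUSH 0  -> 9 9 0
SUB     -> 9 9
ADD     -> 18
DUP     -> 18 18
SWAP    -> 18 18
DUP     -> 18 18 18
DIV     -> 18 1
ADD     -> 19
PUSH -1 -> 19 -1
SWAP    -> -1 19
MOD     -> -1
PUSH 2  -> -1 2
ADD     -> 1

1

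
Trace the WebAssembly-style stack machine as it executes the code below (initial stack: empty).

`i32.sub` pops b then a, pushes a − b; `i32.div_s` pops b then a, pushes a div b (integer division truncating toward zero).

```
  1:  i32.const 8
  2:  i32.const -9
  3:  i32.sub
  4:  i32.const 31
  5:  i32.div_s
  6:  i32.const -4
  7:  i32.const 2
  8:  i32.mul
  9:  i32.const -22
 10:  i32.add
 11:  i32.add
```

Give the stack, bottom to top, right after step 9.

i32.const 8   : 8
i32.const -9  : 8 -9
i32.sub       : 17
i32.const 31  : 17 31
i32.div_s     : 0
i32.const -4  : 0 -4
i32.const 2   : 0 -4 2
i32.mul       : 0 -8
i32.const -22 : 0 -8 -22

[0, -8, -22]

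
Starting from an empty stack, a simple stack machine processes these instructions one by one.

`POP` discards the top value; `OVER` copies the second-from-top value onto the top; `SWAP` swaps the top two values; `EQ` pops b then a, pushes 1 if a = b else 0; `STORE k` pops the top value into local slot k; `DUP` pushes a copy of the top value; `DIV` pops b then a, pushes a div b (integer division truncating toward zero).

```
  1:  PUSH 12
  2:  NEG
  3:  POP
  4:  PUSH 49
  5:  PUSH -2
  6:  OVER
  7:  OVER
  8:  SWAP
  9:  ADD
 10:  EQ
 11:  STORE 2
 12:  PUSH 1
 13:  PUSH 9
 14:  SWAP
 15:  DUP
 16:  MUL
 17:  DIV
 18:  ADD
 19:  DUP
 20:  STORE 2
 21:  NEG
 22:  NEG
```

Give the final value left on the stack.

58

PUSH 12 : 12
NEG     : -12
POP     : (empty)
PUSH 49 : 49
PUSH -2 : 49 -2
OVER    : 49 -2 49
OVER    : 49 -2 49 -2
SWAP    : 49 -2 -2 49
ADD     : 49 -2 47
EQ      : 49 0
STORE 2 : 49
PUSH 1  : 49 1
PUSH 9  : 49 1 9
SWAP    : 49 9 1
DUP     : 49 9 1 1
MUL     : 49 9 1
DIV     : 49 9
ADD     : 58
DUP     : 58 58
STORE 2 : 58
NEG     : -58
NEG     : 58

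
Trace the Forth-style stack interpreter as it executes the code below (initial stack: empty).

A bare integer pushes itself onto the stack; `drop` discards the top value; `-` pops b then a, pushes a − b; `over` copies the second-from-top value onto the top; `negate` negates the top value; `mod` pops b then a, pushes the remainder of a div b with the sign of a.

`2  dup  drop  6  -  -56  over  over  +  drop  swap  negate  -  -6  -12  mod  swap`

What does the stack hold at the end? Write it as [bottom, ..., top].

[-6, -60]

2       2
dup     2 2
drop    2
6       2 6
-       -4
-56     -4 -56
over    -4 -56 -4
over    -4 -56 -4 -56
+       -4 -56 -60
drop    -4 -56
swap    -56 -4
negate  -56 4
-       -60
-6      -60 -6
-12     -60 -6 -12
mod     -60 -6
swap    -6 -60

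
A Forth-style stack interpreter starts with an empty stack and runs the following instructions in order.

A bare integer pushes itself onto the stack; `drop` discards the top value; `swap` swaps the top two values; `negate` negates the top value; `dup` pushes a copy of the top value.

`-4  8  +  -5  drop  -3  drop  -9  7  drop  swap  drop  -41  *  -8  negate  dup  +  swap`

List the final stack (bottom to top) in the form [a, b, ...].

[16, 369]

-4     : -4
8      : -4 8
+      : 4
-5     : 4 -5
drop   : 4
-3     : 4 -3
drop   : 4
-9     : 4 -9
7      : 4 -9 7
drop   : 4 -9
swap   : -9 4
drop   : -9
-41    : -9 -41
*      : 369
-8     : 369 -8
negate : 369 8
dup    : 369 8 8
+      : 369 16
swap   : 16 369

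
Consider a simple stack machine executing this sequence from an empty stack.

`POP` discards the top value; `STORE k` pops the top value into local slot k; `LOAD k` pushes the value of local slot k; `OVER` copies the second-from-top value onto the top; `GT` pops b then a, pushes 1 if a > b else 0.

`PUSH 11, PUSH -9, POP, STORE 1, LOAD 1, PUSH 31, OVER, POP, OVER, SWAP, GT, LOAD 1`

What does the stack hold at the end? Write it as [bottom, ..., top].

[11, 0, 11]

PUSH 11 : 11
PUSH -9 : 11 -9
POP     : 11
STORE 1 : (empty)
LOAD 1  : 11
PUSH 31 : 11 31
OVER    : 11 31 11
POP     : 11 31
OVER    : 11 31 11
SWAP    : 11 11 31
GT      : 11 0
LOAD 1  : 11 0 11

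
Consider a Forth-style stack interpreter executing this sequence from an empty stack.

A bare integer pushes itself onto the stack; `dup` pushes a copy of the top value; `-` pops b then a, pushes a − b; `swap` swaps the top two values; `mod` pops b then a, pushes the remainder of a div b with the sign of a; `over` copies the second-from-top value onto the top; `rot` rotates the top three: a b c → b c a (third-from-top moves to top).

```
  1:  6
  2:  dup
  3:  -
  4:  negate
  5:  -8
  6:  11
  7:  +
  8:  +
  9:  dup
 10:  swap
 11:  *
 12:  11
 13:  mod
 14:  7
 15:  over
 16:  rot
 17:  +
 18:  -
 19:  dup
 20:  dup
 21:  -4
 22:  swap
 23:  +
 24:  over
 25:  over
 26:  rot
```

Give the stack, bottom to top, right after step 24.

[-11, -11, -15, -11]

6      : [6]
dup    : [6, 6]
-      : [0]
negate : [0]
-8     : [0, -8]
11     : [0, -8, 11]
+      : [0, 3]
+      : [3]
dup    : [3, 3]
swap   : [3, 3]
*      : [9]
11     : [9, 11]
mod    : [9]
7      : [9, 7]
over   : [9, 7, 9]
rot    : [7, 9, 9]
+      : [7, 18]
-      : [-11]
dup    : [-11, -11]
dup    : [-11, -11, -11]
-4     : [-11, -11, -11, -4]
swap   : [-11, -11, -4, -11]
+      : [-11, -11, -15]
over   : [-11, -11, -15, -11]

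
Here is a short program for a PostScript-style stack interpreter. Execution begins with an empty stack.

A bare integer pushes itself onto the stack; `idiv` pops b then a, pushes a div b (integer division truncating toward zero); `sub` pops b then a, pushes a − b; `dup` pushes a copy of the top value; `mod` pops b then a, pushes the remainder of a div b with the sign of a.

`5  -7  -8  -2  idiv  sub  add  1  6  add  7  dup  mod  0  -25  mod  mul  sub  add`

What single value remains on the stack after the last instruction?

1

5    → [5]
-7   → [5, -7]
-8   → [5, -7, -8]
-2   → [5, -7, -8, -2]
idiv → [5, -7, 4]
sub  → [5, -11]
add  → [-6]
1    → [-6, 1]
6    → [-6, 1, 6]
add  → [-6, 7]
7    → [-6, 7, 7]
dup  → [-6, 7, 7, 7]
mod  → [-6, 7, 0]
0    → [-6, 7, 0, 0]
-25  → [-6, 7, 0, 0, -25]
mod  → [-6, 7, 0, 0]
mul  → [-6, 7, 0]
sub  → [-6, 7]
add  → [1]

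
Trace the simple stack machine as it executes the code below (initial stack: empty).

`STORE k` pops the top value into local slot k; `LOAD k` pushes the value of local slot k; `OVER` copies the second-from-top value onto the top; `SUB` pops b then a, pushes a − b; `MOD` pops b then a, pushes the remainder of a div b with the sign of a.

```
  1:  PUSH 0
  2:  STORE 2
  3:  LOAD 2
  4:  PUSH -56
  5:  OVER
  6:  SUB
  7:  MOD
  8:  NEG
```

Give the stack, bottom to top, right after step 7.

[0]

PUSH 0    0
STORE 2   (empty)
LOAD 2    0
PUSH -56  0 -56
OVER      0 -56 0
SUB       0 -56
MOD       0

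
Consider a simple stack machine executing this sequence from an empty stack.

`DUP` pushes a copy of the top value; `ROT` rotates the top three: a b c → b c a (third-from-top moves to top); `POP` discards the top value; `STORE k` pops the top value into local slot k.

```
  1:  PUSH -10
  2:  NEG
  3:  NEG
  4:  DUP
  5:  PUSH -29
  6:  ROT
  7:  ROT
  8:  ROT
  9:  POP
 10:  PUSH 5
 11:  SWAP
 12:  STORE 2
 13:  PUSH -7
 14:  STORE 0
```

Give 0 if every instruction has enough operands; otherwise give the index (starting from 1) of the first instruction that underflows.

PUSH -10  -10
NEG       10
NEG       -10
DUP       -10 -10
PUSH -29  -10 -10 -29
ROT       -10 -29 -10
ROT       -29 -10 -10
ROT       -10 -10 -29
POP       -10 -10
PUSH 5    -10 -10 5
SWAP      -10 5 -10
STORE 2   -10 5
PUSH -7   -10 5 -7
STORE 0   -10 5

0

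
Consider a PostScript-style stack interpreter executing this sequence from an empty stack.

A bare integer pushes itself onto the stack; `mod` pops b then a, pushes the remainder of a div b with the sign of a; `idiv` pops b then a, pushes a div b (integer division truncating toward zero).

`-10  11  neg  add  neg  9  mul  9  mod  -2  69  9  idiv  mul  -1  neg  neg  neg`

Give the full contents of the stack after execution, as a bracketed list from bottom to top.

[0, -14, 1]

-10  -> -10
11   -> -10 11
neg  -> -10 -11
add  -> -21
neg  -> 21
9    -> 21 9
mul  -> 189
9    -> 189 9
mod  -> 0
-2   -> 0 -2
69   -> 0 -2 69
9    -> 0 -2 69 9
idiv -> 0 -2 7
mul  -> 0 -14
-1   -> 0 -14 -1
neg  -> 0 -14 1
neg  -> 0 -14 -1
neg  -> 0 -14 1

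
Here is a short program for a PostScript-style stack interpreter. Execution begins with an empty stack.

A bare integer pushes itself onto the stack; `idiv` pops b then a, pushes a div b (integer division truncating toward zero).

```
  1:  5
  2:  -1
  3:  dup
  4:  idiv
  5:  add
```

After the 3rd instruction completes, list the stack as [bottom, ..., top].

[5, -1, -1]

5   -> [5]
-1  -> [5, -1]
dup -> [5, -1, -1]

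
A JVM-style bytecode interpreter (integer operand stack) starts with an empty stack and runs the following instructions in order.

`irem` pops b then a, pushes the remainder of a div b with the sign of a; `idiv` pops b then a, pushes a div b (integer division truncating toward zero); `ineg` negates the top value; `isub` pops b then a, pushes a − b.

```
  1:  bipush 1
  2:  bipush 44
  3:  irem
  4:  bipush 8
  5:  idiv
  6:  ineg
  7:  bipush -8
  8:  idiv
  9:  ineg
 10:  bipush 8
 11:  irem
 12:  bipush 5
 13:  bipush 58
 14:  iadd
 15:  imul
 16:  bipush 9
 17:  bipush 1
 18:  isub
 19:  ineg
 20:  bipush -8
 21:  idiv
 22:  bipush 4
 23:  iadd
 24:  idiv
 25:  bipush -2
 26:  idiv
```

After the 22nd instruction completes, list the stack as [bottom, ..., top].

[0, 1, 4]

bipush 1  -> [1]
bipush 44 -> [1, 44]
irem      -> [1]
bipush 8  -> [1, 8]
idiv      -> [0]
ineg      -> [0]
bipush -8 -> [0, -8]
idiv      -> [0]
ineg      -> [0]
bipush 8  -> [0, 8]
irem      -> [0]
bipush 5  -> [0, 5]
bipush 58 -> [0, 5, 58]
iadd      -> [0, 63]
imul      -> [0]
bipush 9  -> [0, 9]
bipush 1  -> [0, 9, 1]
isub      -> [0, 8]
ineg      -> [0, -8]
bipush -8 -> [0, -8, -8]
idiv      -> [0, 1]
bipush 4  -> [0, 1, 4]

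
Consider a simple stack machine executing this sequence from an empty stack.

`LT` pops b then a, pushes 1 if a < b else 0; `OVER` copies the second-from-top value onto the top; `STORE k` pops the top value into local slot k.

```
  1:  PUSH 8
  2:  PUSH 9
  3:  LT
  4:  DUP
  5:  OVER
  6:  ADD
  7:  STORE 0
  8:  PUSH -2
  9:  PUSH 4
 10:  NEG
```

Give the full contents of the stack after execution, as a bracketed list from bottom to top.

PUSH 8  : [8]
PUSH 9  : [8, 9]
LT      : [1]
DUP     : [1, 1]
OVER    : [1, 1, 1]
ADD     : [1, 2]
STORE 0 : [1]
PUSH -2 : [1, -2]
PUSH 4  : [1, -2, 4]
NEG     : [1, -2, -4]

[1, -2, -4]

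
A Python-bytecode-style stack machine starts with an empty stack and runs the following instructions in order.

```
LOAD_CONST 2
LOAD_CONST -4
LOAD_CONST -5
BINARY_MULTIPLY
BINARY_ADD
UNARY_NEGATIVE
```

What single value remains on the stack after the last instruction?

LOAD_CONST 2    -> [2]
LOAD_CONST -4   -> [2, -4]
LOAD_CONST -5   -> [2, -4, -5]
BINARY_MULTIPLY -> [2, 20]
BINARY_ADD      -> [22]
UNARY_NEGATIVE  -> [-22]

-22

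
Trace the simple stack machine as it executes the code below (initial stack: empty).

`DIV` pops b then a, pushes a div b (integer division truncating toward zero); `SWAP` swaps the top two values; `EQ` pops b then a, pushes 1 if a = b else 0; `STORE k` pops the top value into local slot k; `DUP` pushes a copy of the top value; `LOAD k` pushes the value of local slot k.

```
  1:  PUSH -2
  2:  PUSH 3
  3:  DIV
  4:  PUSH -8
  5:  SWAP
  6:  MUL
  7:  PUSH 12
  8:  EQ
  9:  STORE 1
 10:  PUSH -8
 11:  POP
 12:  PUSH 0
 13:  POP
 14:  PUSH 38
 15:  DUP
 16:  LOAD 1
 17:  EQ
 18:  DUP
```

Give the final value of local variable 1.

0

PUSH -2  -2
PUSH 3   -2 3
DIV      0
PUSH -8  0 -8
SWAP     -8 0
MUL      0
PUSH 12  0 12
EQ       0
STORE 1  (empty)
PUSH -8  -8
POP      (empty)
PUSH 0   0
POP      (empty)
PUSH 38  38
DUP      38 38
LOAD 1   38 38 0
EQ       38 0
DUP      38 0 0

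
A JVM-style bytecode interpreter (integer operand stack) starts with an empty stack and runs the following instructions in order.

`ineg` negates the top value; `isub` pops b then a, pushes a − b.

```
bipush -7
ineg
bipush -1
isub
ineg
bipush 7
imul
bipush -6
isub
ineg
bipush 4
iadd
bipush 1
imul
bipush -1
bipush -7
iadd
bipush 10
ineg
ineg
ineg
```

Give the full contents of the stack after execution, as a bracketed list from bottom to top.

bipush -7 : [-7]
ineg      : [7]
bipush -1 : [7, -1]
isub      : [8]
ineg      : [-8]
bipush 7  : [-8, 7]
imul      : [-56]
bipush -6 : [-56, -6]
isub      : [-50]
ineg      : [50]
bipush 4  : [50, 4]
iadd      : [54]
bipush 1  : [54, 1]
imul      : [54]
bipush -1 : [54, -1]
bipush -7 : [54, -1, -7]
iadd      : [54, -8]
bipush 10 : [54, -8, 10]
ineg      : [54, -8, -10]
ineg      : [54, -8, 10]
ineg      : [54, -8, -10]

[54, -8, -10]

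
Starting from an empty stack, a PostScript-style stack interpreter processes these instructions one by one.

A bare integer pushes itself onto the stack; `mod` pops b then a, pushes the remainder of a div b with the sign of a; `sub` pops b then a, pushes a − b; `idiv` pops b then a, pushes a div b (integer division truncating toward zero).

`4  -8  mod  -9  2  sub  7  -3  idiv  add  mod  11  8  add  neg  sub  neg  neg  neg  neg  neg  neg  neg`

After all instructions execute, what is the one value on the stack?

-23

4     4
-8    4 -8
mod   4
-9    4 -9
2     4 -9 2
sub   4 -11
7     4 -11 7
-3    4 -11 7 -3
idiv  4 -11 -2
add   4 -13
mod   4
11    4 11
8     4 11 8
add   4 19
neg   4 -19
sub   23
neg   -23
neg   23
neg   -23
neg   23
neg   -23
neg   23
neg   -23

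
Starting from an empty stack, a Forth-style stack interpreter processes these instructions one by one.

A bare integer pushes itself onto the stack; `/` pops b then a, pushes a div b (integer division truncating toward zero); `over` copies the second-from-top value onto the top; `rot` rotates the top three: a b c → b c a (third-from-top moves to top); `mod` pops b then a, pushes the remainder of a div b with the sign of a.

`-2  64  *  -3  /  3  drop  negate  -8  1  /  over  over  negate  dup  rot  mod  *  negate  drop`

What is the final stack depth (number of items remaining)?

2

-2     -> [-2]
64     -> [-2, 64]
*      -> [-128]
-3     -> [-128, -3]
/      -> [42]
3      -> [42, 3]
drop   -> [42]
negate -> [-42]
-8     -> [-42, -8]
1      -> [-42, -8, 1]
/      -> [-42, -8]
over   -> [-42, -8, -42]
over   -> [-42, -8, -42, -8]
negate -> [-42, -8, -42, 8]
dup    -> [-42, -8, -42, 8, 8]
rot    -> [-42, -8, 8, 8, -42]
mod    -> [-42, -8, 8, 8]
*      -> [-42, -8, 64]
negate -> [-42, -8, -64]
drop   -> [-42, -8]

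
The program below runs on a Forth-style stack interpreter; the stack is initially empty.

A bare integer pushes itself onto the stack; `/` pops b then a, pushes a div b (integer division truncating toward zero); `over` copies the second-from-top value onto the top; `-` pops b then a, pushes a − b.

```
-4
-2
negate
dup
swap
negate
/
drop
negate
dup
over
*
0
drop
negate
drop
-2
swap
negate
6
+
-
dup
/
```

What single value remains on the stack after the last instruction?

1

-4     → -4
-2     → -4 -2
negate → -4 2
dup    → -4 2 2
swap   → -4 2 2
negate → -4 2 -2
/      → -4 -1
drop   → -4
negate → 4
dup    → 4 4
over   → 4 4 4
*      → 4 16
0      → 4 16 0
drop   → 4 16
negate → 4 -16
drop   → 4
-2     → 4 -2
swap   → -2 4
negate → -2 -4
6      → -2 -4 6
+      → -2 2
-      → -4
dup    → -4 -4
/      → 1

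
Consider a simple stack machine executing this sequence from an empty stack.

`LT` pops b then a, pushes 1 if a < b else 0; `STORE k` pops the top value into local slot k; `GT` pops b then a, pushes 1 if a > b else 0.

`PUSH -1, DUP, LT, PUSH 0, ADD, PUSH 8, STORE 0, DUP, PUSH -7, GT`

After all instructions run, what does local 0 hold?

PUSH -1  -1
DUP      -1 -1
LT       0
PUSH 0   0 0
ADD      0
PUSH 8   0 8
STORE 0  0
DUP      0 0
PUSH -7  0 0 -7
GT       0 1

8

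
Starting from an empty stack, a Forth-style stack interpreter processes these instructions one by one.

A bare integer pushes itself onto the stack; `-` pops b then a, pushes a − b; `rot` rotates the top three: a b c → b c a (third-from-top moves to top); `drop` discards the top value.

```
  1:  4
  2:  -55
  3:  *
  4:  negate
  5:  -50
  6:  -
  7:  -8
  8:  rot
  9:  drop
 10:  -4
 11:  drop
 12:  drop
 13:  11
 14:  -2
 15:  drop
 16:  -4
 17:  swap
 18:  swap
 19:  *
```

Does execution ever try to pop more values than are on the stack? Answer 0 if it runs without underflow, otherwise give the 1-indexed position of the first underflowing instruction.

4      -> 4
-55    -> 4 -55
*      -> -220
negate -> 220
-50    -> 220 -50
-      -> 270
-8     -> 270 -8
rot  — needs 3 operands, stack has 2 → underflow

8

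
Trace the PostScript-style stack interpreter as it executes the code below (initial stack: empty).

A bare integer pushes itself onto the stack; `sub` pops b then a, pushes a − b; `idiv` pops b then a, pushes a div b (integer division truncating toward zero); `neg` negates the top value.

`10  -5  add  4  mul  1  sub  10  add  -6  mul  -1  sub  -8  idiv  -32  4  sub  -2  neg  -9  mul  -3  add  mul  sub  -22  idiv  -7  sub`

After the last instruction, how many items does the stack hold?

1

10   : [10]
-5   : [10, -5]
add  : [5]
4    : [5, 4]
mul  : [20]
1    : [20, 1]
sub  : [19]
10   : [19, 10]
add  : [29]
-6   : [29, -6]
mul  : [-174]
-1   : [-174, -1]
sub  : [-173]
-8   : [-173, -8]
idiv : [21]
-32  : [21, -32]
4    : [21, -32, 4]
sub  : [21, -36]
-2   : [21, -36, -2]
neg  : [21, -36, 2]
-9   : [21, -36, 2, -9]
mul  : [21, -36, -18]
-3   : [21, -36, -18, -3]
add  : [21, -36, -21]
mul  : [21, 756]
sub  : [-735]
-22  : [-735, -22]
idiv : [33]
-7   : [33, -7]
sub  : [40]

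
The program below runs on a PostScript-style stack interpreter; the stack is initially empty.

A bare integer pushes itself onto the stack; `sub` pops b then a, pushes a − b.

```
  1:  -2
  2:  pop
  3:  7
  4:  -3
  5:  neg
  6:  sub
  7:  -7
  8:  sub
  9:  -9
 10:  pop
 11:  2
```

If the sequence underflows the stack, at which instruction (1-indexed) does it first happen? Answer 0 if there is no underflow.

0

-2   -2
pop  (empty)
7    7
-3   7 -3
neg  7 3
sub  4
-7   4 -7
sub  11
-9   11 -9
pop  11
2    11 2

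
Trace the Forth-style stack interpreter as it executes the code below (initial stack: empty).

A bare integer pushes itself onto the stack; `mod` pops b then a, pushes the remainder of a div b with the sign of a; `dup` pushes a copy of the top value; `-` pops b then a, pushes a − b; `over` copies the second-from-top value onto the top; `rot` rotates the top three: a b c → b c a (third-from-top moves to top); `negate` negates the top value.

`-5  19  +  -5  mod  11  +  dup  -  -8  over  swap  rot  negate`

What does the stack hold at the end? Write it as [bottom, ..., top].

[0, -8, 0]

-5     -> [-5]
19     -> [-5, 19]
+      -> [14]
-5     -> [14, -5]
mod    -> [4]
11     -> [4, 11]
+      -> [15]
dup    -> [15, 15]
-      -> [0]
-8     -> [0, -8]
over   -> [0, -8, 0]
swap   -> [0, 0, -8]
rot    -> [0, -8, 0]
negate -> [0, -8, 0]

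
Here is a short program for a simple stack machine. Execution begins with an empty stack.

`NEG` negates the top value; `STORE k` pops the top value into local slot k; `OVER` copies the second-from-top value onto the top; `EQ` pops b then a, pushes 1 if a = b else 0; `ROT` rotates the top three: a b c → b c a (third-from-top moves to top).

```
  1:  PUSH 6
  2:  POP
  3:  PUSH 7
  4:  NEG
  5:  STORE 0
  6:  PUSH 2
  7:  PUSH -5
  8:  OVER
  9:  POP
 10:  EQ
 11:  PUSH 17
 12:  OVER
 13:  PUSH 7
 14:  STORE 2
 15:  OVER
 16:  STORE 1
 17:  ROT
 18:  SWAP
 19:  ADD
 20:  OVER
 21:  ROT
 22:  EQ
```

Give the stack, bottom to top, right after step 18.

PUSH 6  -> 6
POP     -> (empty)
PUSH 7  -> 7
NEG     -> -7
STORE 0 -> (empty)
PUSH 2  -> 2
PUSH -5 -> 2 -5
OVER    -> 2 -5 2
POP     -> 2 -5
EQ      -> 0
PUSH 17 -> 0 17
OVER    -> 0 17 0
PUSH 7  -> 0 17 0 7
STORE 2 -> 0 17 0
OVER    -> 0 17 0 17
STORE 1 -> 0 17 0
ROT     -> 17 0 0
SWAP    -> 17 0 0

[17, 0, 0]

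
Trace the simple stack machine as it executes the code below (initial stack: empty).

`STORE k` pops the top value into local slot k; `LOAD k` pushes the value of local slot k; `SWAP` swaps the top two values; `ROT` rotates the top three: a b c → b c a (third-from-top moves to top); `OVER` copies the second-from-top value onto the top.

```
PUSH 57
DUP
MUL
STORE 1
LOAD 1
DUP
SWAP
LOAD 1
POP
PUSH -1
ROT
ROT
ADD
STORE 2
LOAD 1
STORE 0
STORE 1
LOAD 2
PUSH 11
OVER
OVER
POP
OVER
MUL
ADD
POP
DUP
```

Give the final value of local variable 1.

-1

PUSH 57  57
DUP      57 57
MUL      3249
STORE 1  (empty)
LOAD 1   3249
DUP      3249 3249
SWAP     3249 3249
LOAD 1   3249 3249 3249
POP      3249 3249
PUSH -1  3249 3249 -1
ROT      3249 -1 3249
ROT      -1 3249 3249
ADD      -1 6498
STORE 2  -1
LOAD 1   -1 3249
STORE 0  -1
STORE 1  (empty)
LOAD 2   6498
PUSH 11  6498 11
OVER     6498 11 6498
OVER     6498 11 6498 11
POP      6498 11 6498
OVER     6498 11 6498 11
MUL      6498 11 71478
ADD      6498 71489
POP      6498
DUP      6498 6498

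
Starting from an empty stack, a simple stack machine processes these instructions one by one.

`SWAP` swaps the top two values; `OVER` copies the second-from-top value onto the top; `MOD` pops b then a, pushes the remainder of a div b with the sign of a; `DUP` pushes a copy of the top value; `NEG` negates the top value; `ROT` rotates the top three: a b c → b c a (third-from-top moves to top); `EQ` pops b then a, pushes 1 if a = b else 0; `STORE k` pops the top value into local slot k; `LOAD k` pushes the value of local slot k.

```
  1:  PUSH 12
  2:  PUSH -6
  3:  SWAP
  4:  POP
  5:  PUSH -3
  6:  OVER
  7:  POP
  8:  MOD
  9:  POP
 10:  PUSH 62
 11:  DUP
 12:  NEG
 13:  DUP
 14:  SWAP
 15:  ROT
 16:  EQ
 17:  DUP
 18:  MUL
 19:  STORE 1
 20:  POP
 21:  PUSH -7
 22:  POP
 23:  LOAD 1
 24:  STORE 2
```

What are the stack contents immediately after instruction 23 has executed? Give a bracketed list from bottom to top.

PUSH 12 -> [12]
PUSH -6 -> [12, -6]
SWAP    -> [-6, 12]
POP     -> [-6]
PUSH -3 -> [-6, -3]
OVER    -> [-6, -3, -6]
POP     -> [-6, -3]
MOD     -> [0]
POP     -> []
PUSH 62 -> [62]
DUP     -> [62, 62]
NEG     -> [62, -62]
DUP     -> [62, -62, -62]
SWAP    -> [62, -62, -62]
ROT     -> [-62, -62, 62]
EQ      -> [-62, 0]
DUP     -> [-62, 0, 0]
MUL     -> [-62, 0]
STORE 1 -> [-62]
POP     -> []
PUSH -7 -> [-7]
POP     -> []
LOAD 1  -> [0]

[0]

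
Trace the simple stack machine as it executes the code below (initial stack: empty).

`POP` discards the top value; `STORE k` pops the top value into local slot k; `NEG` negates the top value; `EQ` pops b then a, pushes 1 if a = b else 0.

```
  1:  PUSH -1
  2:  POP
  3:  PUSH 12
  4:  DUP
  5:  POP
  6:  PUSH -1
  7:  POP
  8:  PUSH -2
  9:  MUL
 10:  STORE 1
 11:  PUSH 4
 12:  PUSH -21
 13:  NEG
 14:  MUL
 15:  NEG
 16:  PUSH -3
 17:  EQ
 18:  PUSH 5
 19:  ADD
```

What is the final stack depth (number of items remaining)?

1

PUSH -1  → -1
POP      → (empty)
PUSH 12  → 12
DUP      → 12 12
POP      → 12
PUSH -1  → 12 -1
POP      → 12
PUSH -2  → 12 -2
MUL      → -24
STORE 1  → (empty)
PUSH 4   → 4
PUSH -21 → 4 -21
NEG      → 4 21
MUL      → 84
NEG      → -84
PUSH -3  → -84 -3
EQ       → 0
PUSH 5   → 0 5
ADD      → 5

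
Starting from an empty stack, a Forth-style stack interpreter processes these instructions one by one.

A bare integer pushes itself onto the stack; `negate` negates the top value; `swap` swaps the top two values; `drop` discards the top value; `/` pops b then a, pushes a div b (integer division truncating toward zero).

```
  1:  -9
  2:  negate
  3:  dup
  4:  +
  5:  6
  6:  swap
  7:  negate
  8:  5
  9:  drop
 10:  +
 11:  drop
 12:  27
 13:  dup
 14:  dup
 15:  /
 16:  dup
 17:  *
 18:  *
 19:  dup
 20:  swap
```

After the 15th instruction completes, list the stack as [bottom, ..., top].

[27, 1]

-9      -9
negate  9
dup     9 9
+       18
6       18 6
swap    6 18
negate  6 -18
5       6 -18 5
drop    6 -18
+       -12
drop    (empty)
27      27
dup     27 27
dup     27 27 27
/       27 1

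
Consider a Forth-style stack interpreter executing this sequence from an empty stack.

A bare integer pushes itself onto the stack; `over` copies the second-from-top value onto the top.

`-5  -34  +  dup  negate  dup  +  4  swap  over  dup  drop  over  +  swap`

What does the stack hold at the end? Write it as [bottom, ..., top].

-5     → -5
-34    → -5 -34
+      → -39
dup    → -39 -39
negate → -39 39
dup    → -39 39 39
+      → -39 78
4      → -39 78 4
swap   → -39 4 78
over   → -39 4 78 4
dup    → -39 4 78 4 4
drop   → -39 4 78 4
over   → -39 4 78 4 78
+      → -39 4 78 82
swap   → -39 4 82 78

[-39, 4, 82, 78]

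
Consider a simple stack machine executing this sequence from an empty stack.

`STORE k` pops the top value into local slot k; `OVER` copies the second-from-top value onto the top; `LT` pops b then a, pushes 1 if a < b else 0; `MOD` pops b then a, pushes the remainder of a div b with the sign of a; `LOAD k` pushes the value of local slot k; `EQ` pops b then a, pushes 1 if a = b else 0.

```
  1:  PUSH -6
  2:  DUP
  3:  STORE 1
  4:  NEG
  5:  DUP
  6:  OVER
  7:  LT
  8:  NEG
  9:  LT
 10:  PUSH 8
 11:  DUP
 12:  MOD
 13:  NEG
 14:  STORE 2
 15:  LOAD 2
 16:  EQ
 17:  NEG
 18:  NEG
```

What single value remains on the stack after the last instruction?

1

PUSH -6  [-6]
DUP      [-6, -6]
STORE 1  [-6]
NEG      [6]
DUP      [6, 6]
OVER     [6, 6, 6]
LT       [6, 0]
NEG      [6, 0]
LT       [0]
PUSH 8   [0, 8]
DUP      [0, 8, 8]
MOD      [0, 0]
NEG      [0, 0]
STORE 2  [0]
LOAD 2   [0, 0]
EQ       [1]
NEG      [-1]
NEG      [1]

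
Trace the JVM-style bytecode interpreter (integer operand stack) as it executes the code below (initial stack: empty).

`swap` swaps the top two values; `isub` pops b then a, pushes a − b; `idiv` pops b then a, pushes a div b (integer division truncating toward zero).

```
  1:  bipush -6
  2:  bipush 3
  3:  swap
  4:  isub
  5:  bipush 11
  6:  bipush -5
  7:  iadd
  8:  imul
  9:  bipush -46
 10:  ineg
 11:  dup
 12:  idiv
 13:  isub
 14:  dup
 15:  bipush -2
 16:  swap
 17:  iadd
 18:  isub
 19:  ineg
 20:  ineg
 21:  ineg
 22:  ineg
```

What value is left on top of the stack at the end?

2

bipush -6  -> -6
bipush 3   -> -6 3
swap       -> 3 -6
isub       -> 9
bipush 11  -> 9 11
bipush -5  -> 9 11 -5
iadd       -> 9 6
imul       -> 54
bipush -46 -> 54 -46
ineg       -> 54 46
dup        -> 54 46 46
idiv       -> 54 1
isub       -> 53
dup        -> 53 53
bipush -2  -> 53 53 -2
swap       -> 53 -2 53
iadd       -> 53 51
isub       -> 2
ineg       -> -2
ineg       -> 2
ineg       -> -2
ineg       -> 2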